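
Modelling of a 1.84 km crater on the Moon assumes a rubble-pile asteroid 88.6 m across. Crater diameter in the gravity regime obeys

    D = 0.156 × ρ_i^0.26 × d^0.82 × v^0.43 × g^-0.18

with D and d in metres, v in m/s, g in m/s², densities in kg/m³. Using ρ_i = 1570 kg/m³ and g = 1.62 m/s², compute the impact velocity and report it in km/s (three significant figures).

v ≈ 8.14 km/s

Rearranging for v: v = [D / (0.156 · 1570^0.26 · 88.6^0.82 · 1.62^-0.18)]^(1/0.43).
D = 1840 m.
1570^0.26 = 6.775
88.6^0.82 = 39.53
1.62^-0.18 = 0.9168
Denominator = 0.156 × 6.775 × 39.53 × 0.9168 = 38.30
D / 38.30 = 1840 / 38.30 = 48.04
v = 48.04^(1/0.43) = 48.04^2.3256 = 8142 m/s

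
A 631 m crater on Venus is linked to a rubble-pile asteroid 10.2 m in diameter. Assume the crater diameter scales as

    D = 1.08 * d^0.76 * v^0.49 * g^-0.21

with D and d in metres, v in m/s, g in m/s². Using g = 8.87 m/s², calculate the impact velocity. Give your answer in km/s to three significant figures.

v ≈ 30.8 km/s

Rearranging for v: v = [D / (1.08 · 10.2^0.76 · 8.87^-0.21)]^(1/0.49).
10.2^0.76 = 5.842
8.87^-0.21 = 0.6323
Denominator = 1.08 × 5.842 × 0.6323 = 3.989
D / 3.989 = 631 / 3.989 = 158.2
v = 158.2^(1/0.49) = 158.2^2.0408 = 30771 m/s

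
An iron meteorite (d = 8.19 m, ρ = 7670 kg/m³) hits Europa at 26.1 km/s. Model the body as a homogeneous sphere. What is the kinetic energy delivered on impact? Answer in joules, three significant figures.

v = 26100 m/s.
Mass m = (π/6) ρ d³ = (π/6) × 7670 × (8.19)³ = 2.206 × 10^6 kg
E = ½ m v² = 0.5 × 2.206 × 10^6 × (26100)² = 7.514 × 10^14 J

E ≈ 7.51 × 10^14 J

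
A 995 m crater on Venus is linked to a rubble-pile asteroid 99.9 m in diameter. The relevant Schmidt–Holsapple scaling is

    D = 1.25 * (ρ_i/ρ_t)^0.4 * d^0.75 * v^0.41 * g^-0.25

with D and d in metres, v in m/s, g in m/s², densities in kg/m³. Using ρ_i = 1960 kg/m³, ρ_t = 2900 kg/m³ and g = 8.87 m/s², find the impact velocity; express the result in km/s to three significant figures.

Rearranging for v: v = [D / (1.25 · (1960/2900)^0.4 · 99.9^0.75 · 8.87^-0.25)]^(1/0.41).
(1960/2900)^0.4 = 0.8550
99.9^0.75 = 31.60
8.87^-0.25 = 0.5795
Denominator = 1.25 × 0.8550 × 31.60 × 0.5795 = 19.57
D / 19.57 = 995 / 19.57 = 50.84
v = 50.84^(1/0.41) = 50.84^2.439 = 14502 m/s

v ≈ 14.5 km/s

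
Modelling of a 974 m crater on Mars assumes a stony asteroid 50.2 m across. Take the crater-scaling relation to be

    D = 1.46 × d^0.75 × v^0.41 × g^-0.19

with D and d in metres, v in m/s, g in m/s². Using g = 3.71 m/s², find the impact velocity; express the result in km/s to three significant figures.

v ≈ 11.0 km/s

Rearranging for v: v = [D / (1.46 · 50.2^0.75 · 3.71^-0.19)]^(1/0.41).
50.2^0.75 = 18.86
3.71^-0.19 = 0.7795
Denominator = 1.46 × 18.86 × 0.7795 = 21.46
D / 21.46 = 974 / 21.46 = 45.39
v = 45.39^(1/0.41) = 45.39^2.439 = 10998 m/s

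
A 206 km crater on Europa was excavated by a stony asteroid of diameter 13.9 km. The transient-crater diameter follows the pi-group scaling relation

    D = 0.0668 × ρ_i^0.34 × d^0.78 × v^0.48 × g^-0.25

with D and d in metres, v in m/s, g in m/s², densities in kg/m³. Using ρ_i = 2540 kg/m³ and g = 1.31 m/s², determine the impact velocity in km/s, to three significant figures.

Rearranging for v: v = [D / (0.0668 · 2540^0.34 · 13900^0.78 · 1.31^-0.25)]^(1/0.48).
D = 206000 m.
2540^0.34 = 14.38
13900^0.78 = 1704
1.31^-0.25 = 0.9347
Denominator = 0.0668 × 14.38 × 1704 × 0.9347 = 1530
D / 1530 = 206000 / 1530 = 134.6
v = 134.6^(1/0.48) = 134.6^2.0833 = 27255 m/s

v ≈ 27.3 km/s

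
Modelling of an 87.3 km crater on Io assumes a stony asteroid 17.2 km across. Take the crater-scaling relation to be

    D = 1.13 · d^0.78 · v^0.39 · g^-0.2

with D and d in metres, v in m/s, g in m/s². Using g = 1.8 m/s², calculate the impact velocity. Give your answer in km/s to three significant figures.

v ≈ 15.6 km/s

Rearranging for v: v = [D / (1.13 · 17200^0.78 · 1.8^-0.2)]^(1/0.39).
D = 87300 m.
17200^0.78 = 2012
1.8^-0.2 = 0.8891
Denominator = 1.13 × 2012 × 0.8891 = 2021
D / 2021 = 87300 / 2021 = 43.20
v = 43.20^(1/0.39) = 43.20^2.5641 = 15615 m/s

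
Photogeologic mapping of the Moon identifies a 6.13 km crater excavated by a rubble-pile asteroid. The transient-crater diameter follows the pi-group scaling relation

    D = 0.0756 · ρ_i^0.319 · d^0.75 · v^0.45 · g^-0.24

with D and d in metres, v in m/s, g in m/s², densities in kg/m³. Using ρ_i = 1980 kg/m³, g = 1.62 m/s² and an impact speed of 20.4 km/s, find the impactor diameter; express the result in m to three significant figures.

d ≈ 421 m

Rearranging for d: d = [D / (0.0756 · 1980^0.319 · 20400^0.45 · 1.62^-0.24)]^(1/0.75).
D = 6130 m.
1980^0.319 = 11.26
20400^0.45 = 86.96
1.62^-0.24 = 0.8907
Denominator = 0.0756 × 11.26 × 86.96 × 0.8907 = 65.93
D / 65.93 = 6130 / 65.93 = 92.98
d = 92.98^(1/0.75) = 92.98^1.3333 = 421.2 m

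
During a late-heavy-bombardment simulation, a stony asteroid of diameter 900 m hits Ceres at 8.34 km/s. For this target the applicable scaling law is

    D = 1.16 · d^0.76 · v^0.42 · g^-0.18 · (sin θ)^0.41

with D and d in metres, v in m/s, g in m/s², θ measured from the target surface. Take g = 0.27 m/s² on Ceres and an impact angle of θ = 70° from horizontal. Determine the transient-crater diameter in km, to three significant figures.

D ≈ 11.2 km

In SI units: v = 8340 m/s.
d^0.76 = 900^0.76 = 175.9
v^0.42 = 8340^0.42 = 44.35
g^-0.18 = 0.27^-0.18 = 1.266
(sin 70°)^0.41 = 0.9397^0.41 = 0.9748
D = 1.16 × 175.9 × 44.35 × 1.266 × 0.9748 = 11168 m
   = 11.17 km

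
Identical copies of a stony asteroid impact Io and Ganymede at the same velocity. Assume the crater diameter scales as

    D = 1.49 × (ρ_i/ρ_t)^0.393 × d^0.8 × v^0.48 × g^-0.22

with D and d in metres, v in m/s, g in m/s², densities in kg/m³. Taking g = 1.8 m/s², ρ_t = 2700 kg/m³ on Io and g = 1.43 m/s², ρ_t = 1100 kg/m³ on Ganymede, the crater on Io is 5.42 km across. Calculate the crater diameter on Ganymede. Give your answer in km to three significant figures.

The impactor-only factors (d, v, ρ_i) cancel in the ratio, leaving D_Ganymede/D_Io = (g_Ganymede/g_Io)^-0.22 · (ρ_t,Io/ρ_t,Ganymede)^0.393.
(1.43/1.8)^-0.22 = 0.7944^-0.22 = 1.052
(2700/1100)^0.393 = 2.455^0.393 = 1.423
Ratio = 1.052 × 1.423 = 1.497
D_Ganymede = 1.497 × 5.42 km = 8.11 km

D ≈ 8.11 km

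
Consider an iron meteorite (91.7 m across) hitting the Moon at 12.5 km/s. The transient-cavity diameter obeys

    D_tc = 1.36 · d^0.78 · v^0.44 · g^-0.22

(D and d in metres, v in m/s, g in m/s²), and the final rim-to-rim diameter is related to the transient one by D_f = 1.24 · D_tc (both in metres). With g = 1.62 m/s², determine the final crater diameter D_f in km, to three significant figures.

D_f ≈ 3.27 km

v = 12500 m/s.
d^0.78 = 91.7^0.78 = 33.94
v^0.44 = 12500^0.44 = 63.48
g^-0.22 = 1.62^-0.22 = 0.8993
D_tc = 1.36 × 33.94 × 63.48 × 0.8993 = 2635 m
D_f = 1.24 × 2635 = 3267 m
     = 3.267 km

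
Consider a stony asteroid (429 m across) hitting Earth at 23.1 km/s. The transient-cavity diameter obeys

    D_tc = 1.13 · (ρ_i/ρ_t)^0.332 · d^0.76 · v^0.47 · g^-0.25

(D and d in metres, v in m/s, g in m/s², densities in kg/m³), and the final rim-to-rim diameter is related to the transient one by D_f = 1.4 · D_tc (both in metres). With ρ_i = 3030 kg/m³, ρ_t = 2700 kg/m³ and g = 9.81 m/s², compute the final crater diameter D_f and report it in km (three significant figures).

D_f ≈ 10.5 km

v = 23100 m/s.
(ρ_i/ρ_t)^0.332 = (3030/2700)^0.332 = 1.039
d^0.76 = 429^0.76 = 100.2
v^0.47 = 23100^0.47 = 112.4
g^-0.25 = 9.81^-0.25 = 0.5650
D_tc = 1.13 × 1.039 × 100.2 × 112.4 × 0.5650 = 7471 m
D_f = 1.4 × 7471 = 10459 m
     = 10.46 km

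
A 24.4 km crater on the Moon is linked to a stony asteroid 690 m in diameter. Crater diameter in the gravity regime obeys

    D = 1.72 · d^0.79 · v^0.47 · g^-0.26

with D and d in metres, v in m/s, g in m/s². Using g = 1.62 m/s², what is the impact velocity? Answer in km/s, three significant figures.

v ≈ 15.1 km/s

Rearranging for v: v = [D / (1.72 · 690^0.79 · 1.62^-0.26)]^(1/0.47).
D = 24400 m.
690^0.79 = 174.9
1.62^-0.26 = 0.8821
Denominator = 1.72 × 174.9 × 0.8821 = 265.4
D / 265.4 = 24400 / 265.4 = 91.94
v = 91.94^(1/0.47) = 91.94^2.1277 = 15057 m/s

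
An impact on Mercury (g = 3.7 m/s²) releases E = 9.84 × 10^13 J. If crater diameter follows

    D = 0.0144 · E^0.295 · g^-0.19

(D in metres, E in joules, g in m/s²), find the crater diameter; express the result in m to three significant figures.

D ≈ 151 m

E^0.295 = (9.84 × 10^13)^0.295 = 1.343 × 10^4
g^-0.19 = 3.7^-0.19 = 0.7799
D = 0.0144 × 1.343 × 10^4 × 0.7799 = 150.8 m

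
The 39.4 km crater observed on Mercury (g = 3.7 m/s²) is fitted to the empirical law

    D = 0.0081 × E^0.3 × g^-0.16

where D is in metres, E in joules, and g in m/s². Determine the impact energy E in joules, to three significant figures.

Rearranging: E = [D / (0.0081 · g^-0.16)]^(1/0.3).
D = 39400 m.
g^-0.16 = 3.7^-0.16 = 0.8111
D / (0.0081 × 0.8111) = 39400 / (6.570 × 10^-3) = 5.997 × 10^6
E = (5.997 × 10^6)^3.3333 = 3.916 × 10^22 J

E ≈ 3.92 × 10^22 J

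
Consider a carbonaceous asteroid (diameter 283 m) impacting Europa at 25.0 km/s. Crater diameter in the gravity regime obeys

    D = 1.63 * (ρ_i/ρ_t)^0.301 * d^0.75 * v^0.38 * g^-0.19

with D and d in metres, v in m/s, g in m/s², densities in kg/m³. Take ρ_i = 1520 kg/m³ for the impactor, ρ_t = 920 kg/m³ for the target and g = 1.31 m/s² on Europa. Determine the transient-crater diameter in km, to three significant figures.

D ≈ 5.83 km

In SI units: v = 25000 m/s.
(ρ_i/ρ_t)^0.301 = (1520/920)^0.301 = 1.163
d^0.75 = 283^0.75 = 69.00
v^0.38 = 25000^0.38 = 46.90
g^-0.19 = 1.31^-0.19 = 0.9500
D = 1.63 × 1.163 × 69.00 × 46.90 × 0.9500 = 5828 m
   = 5.828 km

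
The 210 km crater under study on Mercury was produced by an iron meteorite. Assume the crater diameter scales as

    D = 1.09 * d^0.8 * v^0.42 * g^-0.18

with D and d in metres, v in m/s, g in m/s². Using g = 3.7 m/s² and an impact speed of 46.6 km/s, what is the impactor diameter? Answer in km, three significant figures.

d ≈ 19.2 km

Rearranging for d: d = [D / (1.09 · 46600^0.42 · 3.7^-0.18)]^(1/0.8).
D = 210000 m.
46600^0.42 = 91.35
3.7^-0.18 = 0.7902
Denominator = 1.09 × 91.35 × 0.7902 = 78.68
D / 78.68 = 210000 / 78.68 = 2669
d = 2669^(1/0.8) = 2669^1.25 = 19184 m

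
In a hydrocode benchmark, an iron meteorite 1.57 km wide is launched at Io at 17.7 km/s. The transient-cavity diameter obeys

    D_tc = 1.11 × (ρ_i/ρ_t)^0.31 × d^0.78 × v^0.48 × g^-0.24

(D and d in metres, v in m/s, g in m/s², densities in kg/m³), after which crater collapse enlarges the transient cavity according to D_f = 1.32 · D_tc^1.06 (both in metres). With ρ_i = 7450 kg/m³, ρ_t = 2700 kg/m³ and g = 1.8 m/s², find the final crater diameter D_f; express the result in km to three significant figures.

In SI: d = 1570 m, v = 17700 m/s.
(ρ_i/ρ_t)^0.31 = (7450/2700)^0.31 = 1.370
d^0.78 = 1570^0.78 = 311.0
v^0.48 = 17700^0.48 = 109.4
g^-0.24 = 1.8^-0.24 = 0.8684
D_tc = 1.11 × 1.370 × 311.0 × 109.4 × 0.8684 = 44930 m
D_f = 1.32 × (44930)^1.06 = 1.128 × 10^5 m
     = 112.8 km

D_f ≈ 113 km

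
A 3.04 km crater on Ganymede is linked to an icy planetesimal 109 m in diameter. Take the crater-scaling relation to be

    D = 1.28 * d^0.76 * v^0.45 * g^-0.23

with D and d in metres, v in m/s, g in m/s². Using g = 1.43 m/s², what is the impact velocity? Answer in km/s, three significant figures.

v ≈ 13.8 km/s

Rearranging for v: v = [D / (1.28 · 109^0.76 · 1.43^-0.23)]^(1/0.45).
D = 3040 m.
109^0.76 = 35.35
1.43^-0.23 = 0.9210
Denominator = 1.28 × 35.35 × 0.9210 = 41.67
D / 41.67 = 3040 / 41.67 = 72.95
v = 72.95^(1/0.45) = 72.95^2.2222 = 13804 m/s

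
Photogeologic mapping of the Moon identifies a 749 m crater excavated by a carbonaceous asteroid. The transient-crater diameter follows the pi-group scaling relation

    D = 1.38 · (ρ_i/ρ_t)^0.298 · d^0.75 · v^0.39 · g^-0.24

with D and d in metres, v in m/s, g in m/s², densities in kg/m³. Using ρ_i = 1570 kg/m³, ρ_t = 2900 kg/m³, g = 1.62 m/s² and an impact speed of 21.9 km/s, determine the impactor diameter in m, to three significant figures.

Rearranging for d: d = [D / (1.38 · (1570/2900)^0.298 · 21900^0.39 · 1.62^-0.24)]^(1/0.75).
(1570/2900)^0.298 = 0.8329
21900^0.39 = 49.29
1.62^-0.24 = 0.8907
Denominator = 1.38 × 0.8329 × 49.29 × 0.8907 = 50.46
D / 50.46 = 749 / 50.46 = 14.84
d = 14.84^(1/0.75) = 14.84^1.3333 = 36.46 m

d ≈ 36.5 m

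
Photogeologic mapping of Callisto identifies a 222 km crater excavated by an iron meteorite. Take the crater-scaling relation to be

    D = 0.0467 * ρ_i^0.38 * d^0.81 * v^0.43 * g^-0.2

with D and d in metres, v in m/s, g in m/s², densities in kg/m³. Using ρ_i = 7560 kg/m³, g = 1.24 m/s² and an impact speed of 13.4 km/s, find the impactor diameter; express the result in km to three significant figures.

Rearranging for d: d = [D / (0.0467 · 7560^0.38 · 13400^0.43 · 1.24^-0.2)]^(1/0.81).
D = 222000 m.
7560^0.38 = 29.77
13400^0.43 = 59.52
1.24^-0.2 = 0.9579
Denominator = 0.0467 × 29.77 × 59.52 × 0.9579 = 79.26
D / 79.26 = 222000 / 79.26 = 2801
d = 2801^(1/0.81) = 2801^1.2346 = 18032 m

d ≈ 18.0 km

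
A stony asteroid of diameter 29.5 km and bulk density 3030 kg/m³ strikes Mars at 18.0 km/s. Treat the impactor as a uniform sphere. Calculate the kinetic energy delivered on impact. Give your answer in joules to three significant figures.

E ≈ 6.60 × 10^24 J

d = 29500 m; v = 18000 m/s.
Mass m = (π/6) ρ d³ = (π/6) × 3030 × (29500)³ = 4.073 × 10^16 kg
E = ½ m v² = 0.5 × 4.073 × 10^16 × (18000)² = 6.598 × 10^24 J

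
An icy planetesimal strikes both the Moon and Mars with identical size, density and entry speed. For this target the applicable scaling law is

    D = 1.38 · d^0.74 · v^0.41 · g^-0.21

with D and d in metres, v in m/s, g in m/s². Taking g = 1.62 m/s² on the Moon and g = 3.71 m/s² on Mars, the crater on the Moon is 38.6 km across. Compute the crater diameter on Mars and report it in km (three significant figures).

All impactor-dependent factors cancel in the ratio, leaving D_Mars/D_Moon = (g_Mars/g_Moon)^-0.21.
(3.71/1.62)^-0.21 = 2.290^-0.21 = 0.8403
D_Mars = 0.8403 × 38.6 km = 32.4 km

D ≈ 32.4 km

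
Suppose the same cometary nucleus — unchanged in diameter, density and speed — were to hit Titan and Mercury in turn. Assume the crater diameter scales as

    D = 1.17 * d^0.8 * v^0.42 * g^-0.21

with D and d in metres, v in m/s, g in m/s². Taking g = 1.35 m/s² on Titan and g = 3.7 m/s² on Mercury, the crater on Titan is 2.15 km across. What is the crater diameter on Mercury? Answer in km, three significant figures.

All impactor-dependent factors cancel in the ratio, leaving D_Mercury/D_Titan = (g_Mercury/g_Titan)^-0.21.
(3.7/1.35)^-0.21 = 2.741^-0.21 = 0.8092
D_Mercury = 0.8092 × 2.15 km = 1.74 km

D ≈ 1.74 km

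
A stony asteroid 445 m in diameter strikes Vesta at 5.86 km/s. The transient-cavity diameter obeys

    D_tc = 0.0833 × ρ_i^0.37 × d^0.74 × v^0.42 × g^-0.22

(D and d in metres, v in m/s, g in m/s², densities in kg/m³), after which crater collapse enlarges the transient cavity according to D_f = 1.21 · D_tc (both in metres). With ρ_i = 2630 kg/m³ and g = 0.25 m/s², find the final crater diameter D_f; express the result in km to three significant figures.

v = 5860 m/s.
ρ_i^0.37 = 2630^0.37 = 18.42
d^0.74 = 445^0.74 = 91.16
v^0.42 = 5860^0.42 = 38.24
g^-0.22 = 0.25^-0.22 = 1.357
D_tc = 0.0833 × 18.42 × 91.16 × 38.24 × 1.357 = 7258 m
D_f = 1.21 × 7258 = 8782 m
     = 8.782 km

D_f ≈ 8.78 km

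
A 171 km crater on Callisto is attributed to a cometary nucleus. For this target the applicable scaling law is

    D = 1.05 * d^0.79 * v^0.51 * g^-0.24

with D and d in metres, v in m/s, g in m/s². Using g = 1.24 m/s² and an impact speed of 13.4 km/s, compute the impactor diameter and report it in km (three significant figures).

d ≈ 9.15 km

Rearranging for d: d = [D / (1.05 · 13400^0.51 · 1.24^-0.24)]^(1/0.79).
D = 171000 m.
13400^0.51 = 127.3
1.24^-0.24 = 0.9497
Denominator = 1.05 × 127.3 × 0.9497 = 126.9
D / 126.9 = 171000 / 126.9 = 1348
d = 1348^(1/0.79) = 1348^1.2658 = 9153 m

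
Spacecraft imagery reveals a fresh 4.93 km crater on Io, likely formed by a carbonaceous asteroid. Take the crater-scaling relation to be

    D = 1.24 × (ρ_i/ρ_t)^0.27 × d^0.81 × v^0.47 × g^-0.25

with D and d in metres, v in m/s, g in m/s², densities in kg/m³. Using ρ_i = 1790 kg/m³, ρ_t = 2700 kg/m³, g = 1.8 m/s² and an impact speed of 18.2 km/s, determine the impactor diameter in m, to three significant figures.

Rearranging for d: d = [D / (1.24 · (1790/2700)^0.27 · 18200^0.47 · 1.8^-0.25)]^(1/0.81).
D = 4930 m.
(1790/2700)^0.27 = 0.8950
18200^0.47 = 100.5
1.8^-0.25 = 0.8633
Denominator = 1.24 × 0.8950 × 100.5 × 0.8633 = 96.29
D / 96.29 = 4930 / 96.29 = 51.20
d = 51.20^(1/0.81) = 51.20^1.2346 = 128.9 m

d ≈ 129 m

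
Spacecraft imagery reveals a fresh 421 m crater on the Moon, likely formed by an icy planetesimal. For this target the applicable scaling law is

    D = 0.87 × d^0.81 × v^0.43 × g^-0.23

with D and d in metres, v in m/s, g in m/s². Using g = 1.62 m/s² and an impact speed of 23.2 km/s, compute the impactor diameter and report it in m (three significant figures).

Rearranging for d: d = [D / (0.87 · 23200^0.43 · 1.62^-0.23)]^(1/0.81).
23200^0.43 = 75.36
1.62^-0.23 = 0.8950
Denominator = 0.87 × 75.36 × 0.8950 = 58.68
D / 58.68 = 421 / 58.68 = 7.175
d = 7.175^(1/0.81) = 7.175^1.2346 = 11.39 m

d ≈ 11.4 m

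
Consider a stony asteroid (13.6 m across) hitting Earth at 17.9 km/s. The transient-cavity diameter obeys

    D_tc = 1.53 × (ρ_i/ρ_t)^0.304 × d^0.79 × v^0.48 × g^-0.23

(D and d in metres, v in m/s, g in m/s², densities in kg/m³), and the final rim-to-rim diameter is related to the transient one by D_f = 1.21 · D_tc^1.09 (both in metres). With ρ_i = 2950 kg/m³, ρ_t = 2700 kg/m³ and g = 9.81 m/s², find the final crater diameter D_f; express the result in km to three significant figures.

v = 17900 m/s.
(ρ_i/ρ_t)^0.304 = (2950/2700)^0.304 = 1.027
d^0.79 = 13.6^0.79 = 7.861
v^0.48 = 17900^0.48 = 110.0
g^-0.23 = 9.81^-0.23 = 0.5914
D_tc = 1.53 × 1.027 × 7.861 × 110.0 × 0.5914 = 803.6 m
D_f = 1.21 × (803.6)^1.09 = 1775 m
     = 1.775 km

D_f ≈ 1.78 km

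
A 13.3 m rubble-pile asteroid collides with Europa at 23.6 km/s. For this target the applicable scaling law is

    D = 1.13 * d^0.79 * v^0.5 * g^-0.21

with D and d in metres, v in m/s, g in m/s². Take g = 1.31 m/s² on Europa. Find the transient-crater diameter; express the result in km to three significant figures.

In SI units: v = 23600 m/s.
d^0.79 = 13.3^0.79 = 7.724
v^0.5 = 23600^0.5 = 153.6
g^-0.21 = 1.31^-0.21 = 0.9449
D = 1.13 × 7.724 × 153.6 × 0.9449 = 1267 m
   = 1.267 km

D ≈ 1.27 km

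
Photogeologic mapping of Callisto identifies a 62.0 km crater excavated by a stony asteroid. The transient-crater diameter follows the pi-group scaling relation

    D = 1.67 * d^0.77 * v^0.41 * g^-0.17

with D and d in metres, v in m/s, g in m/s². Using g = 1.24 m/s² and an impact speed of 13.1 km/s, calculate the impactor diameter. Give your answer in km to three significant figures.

Rearranging for d: d = [D / (1.67 · 13100^0.41 · 1.24^-0.17)]^(1/0.77).
D = 62000 m.
13100^0.41 = 48.76
1.24^-0.17 = 0.9641
Denominator = 1.67 × 48.76 × 0.9641 = 78.51
D / 78.51 = 62000 / 78.51 = 789.7
d = 789.7^(1/0.77) = 789.7^1.2987 = 5793 m

d ≈ 5.79 km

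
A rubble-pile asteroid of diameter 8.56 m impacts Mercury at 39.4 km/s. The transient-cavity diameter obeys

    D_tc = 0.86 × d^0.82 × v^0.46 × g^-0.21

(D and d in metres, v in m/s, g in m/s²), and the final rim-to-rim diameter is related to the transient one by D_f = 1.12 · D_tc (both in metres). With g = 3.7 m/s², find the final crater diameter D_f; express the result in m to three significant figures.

v = 39400 m/s.
d^0.82 = 8.56^0.82 = 5.816
v^0.46 = 39400^0.46 = 130.0
g^-0.21 = 3.7^-0.21 = 0.7598
D_tc = 0.86 × 5.816 × 130.0 × 0.7598 = 494.0 m
D_f = 1.12 × 494.0 = 553.3 m

D_f ≈ 553 m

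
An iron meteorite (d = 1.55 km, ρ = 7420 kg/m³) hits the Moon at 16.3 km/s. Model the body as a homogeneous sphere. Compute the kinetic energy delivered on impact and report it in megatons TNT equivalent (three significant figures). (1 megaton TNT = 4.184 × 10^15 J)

d = 1550 m; v = 16300 m/s.
Mass m = (π/6) ρ d³ = (π/6) × 7420 × (1550)³ = 1.447 × 10^13 kg
E = ½ m v² = 0.5 × 1.447 × 10^13 × (16300)² = 1.922 × 10^21 J
   = 1.922 × 10^21 / 4.184×10^15 = 4.594 × 10^5 Mt

E ≈ 4.59 × 10^5 Mt TNT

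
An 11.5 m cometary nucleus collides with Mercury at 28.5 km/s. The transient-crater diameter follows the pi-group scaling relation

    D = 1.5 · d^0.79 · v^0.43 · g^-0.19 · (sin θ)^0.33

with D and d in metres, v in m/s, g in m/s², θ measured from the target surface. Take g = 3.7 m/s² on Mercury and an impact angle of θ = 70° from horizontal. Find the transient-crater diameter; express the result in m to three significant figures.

D ≈ 650 m

In SI units: v = 28500 m/s.
d^0.79 = 11.5^0.79 = 6.886
v^0.43 = 28500^0.43 = 82.33
g^-0.19 = 3.7^-0.19 = 0.7799
(sin 70°)^0.33 = 0.9397^0.33 = 0.9797
D = 1.5 × 6.886 × 82.33 × 0.7799 × 0.9797 = 649.8 m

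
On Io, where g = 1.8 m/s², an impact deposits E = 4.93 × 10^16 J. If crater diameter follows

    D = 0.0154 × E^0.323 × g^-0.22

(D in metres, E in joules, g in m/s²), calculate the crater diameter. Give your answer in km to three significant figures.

D ≈ 3.34 km

E^0.323 = (4.93 × 10^16)^0.323 = 2.465 × 10^5
g^-0.22 = 1.8^-0.22 = 0.8787
D = 0.0154 × 2.465 × 10^5 × 0.8787 = 3336 m
   = 3.336 km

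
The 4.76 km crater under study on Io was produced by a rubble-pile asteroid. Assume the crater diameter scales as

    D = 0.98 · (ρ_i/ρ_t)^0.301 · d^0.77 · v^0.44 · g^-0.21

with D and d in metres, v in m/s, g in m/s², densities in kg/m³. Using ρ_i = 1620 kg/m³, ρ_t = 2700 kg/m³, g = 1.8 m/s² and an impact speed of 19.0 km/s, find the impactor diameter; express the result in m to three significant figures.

d ≈ 315 m

Rearranging for d: d = [D / (0.98 · (1620/2700)^0.301 · 19000^0.44 · 1.8^-0.21)]^(1/0.77).
D = 4760 m.
(1620/2700)^0.301 = 0.8575
19000^0.44 = 76.32
1.8^-0.21 = 0.8839
Denominator = 0.98 × 0.8575 × 76.32 × 0.8839 = 56.69
D / 56.69 = 4760 / 56.69 = 83.97
d = 83.97^(1/0.77) = 83.97^1.2987 = 315.4 m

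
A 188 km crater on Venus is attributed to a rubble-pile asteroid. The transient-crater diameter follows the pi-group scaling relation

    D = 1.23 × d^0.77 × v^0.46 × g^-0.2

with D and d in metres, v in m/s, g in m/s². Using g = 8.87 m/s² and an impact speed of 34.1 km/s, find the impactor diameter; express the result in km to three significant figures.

d ≈ 18.7 km

Rearranging for d: d = [D / (1.23 · 34100^0.46 · 8.87^-0.2)]^(1/0.77).
D = 188000 m.
34100^0.46 = 121.6
8.87^-0.2 = 0.6463
Denominator = 1.23 × 121.6 × 0.6463 = 96.67
D / 96.67 = 188000 / 96.67 = 1945
d = 1945^(1/0.77) = 1945^1.2987 = 18678 m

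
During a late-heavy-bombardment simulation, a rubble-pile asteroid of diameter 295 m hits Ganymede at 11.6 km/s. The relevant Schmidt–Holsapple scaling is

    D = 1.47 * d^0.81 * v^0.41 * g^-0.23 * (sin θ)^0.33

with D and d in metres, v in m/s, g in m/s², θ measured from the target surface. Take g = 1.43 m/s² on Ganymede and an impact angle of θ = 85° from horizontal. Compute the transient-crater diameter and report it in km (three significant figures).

D ≈ 6.28 km

In SI units: v = 11600 m/s.
d^0.81 = 295^0.81 = 100.1
v^0.41 = 11600^0.41 = 46.39
g^-0.23 = 1.43^-0.23 = 0.9210
(sin 85°)^0.33 = 0.9962^0.33 = 0.9987
D = 1.47 × 100.1 × 46.39 × 0.9210 × 0.9987 = 6279 m
   = 6.279 km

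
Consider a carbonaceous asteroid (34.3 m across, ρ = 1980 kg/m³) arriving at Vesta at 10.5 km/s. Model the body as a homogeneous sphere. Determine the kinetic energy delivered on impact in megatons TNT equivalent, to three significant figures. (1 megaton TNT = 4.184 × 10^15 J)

v = 10500 m/s.
Mass m = (π/6) ρ d³ = (π/6) × 1980 × (34.3)³ = 4.184 × 10^7 kg
E = ½ m v² = 0.5 × 4.184 × 10^7 × (10500)² = 2.306 × 10^15 J
   = 2.306 × 10^15 / 4.184×10^15 = 0.5511 Mt

E ≈ 0.551 Mt TNT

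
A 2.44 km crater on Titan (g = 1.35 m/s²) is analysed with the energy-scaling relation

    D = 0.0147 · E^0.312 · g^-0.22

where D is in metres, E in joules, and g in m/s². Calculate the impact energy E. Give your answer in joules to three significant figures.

E ≈ 6.65 × 10^16 J

Rearranging: E = [D / (0.0147 · g^-0.22)]^(1/0.312).
D = 2440 m.
g^-0.22 = 1.35^-0.22 = 0.9361
D / (0.0147 × 0.9361) = 2440 / (0.01376) = 1.773 × 10^5
E = (1.773 × 10^5)^3.2051 = 6.647 × 10^16 J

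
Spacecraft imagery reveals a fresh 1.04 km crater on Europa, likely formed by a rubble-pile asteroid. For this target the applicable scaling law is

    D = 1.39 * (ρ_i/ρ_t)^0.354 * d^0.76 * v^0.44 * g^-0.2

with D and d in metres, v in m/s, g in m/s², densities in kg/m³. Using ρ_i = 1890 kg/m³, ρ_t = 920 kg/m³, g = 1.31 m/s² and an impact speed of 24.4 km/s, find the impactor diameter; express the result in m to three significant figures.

d ≈ 13.4 m

Rearranging for d: d = [D / (1.39 · (1890/920)^0.354 · 24400^0.44 · 1.31^-0.2)]^(1/0.76).
D = 1040 m.
(1890/920)^0.354 = 1.290
24400^0.44 = 85.20
1.31^-0.2 = 0.9474
Denominator = 1.39 × 1.290 × 85.20 × 0.9474 = 144.7
D / 144.7 = 1040 / 144.7 = 7.187
d = 7.187^(1/0.76) = 7.187^1.3158 = 13.40 m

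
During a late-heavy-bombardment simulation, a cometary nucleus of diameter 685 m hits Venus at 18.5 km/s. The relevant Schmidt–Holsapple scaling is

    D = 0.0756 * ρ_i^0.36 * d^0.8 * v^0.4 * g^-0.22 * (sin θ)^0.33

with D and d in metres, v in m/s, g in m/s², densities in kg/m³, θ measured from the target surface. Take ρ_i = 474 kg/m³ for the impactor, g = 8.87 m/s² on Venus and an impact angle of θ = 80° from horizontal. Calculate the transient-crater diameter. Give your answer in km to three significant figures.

D ≈ 4.04 km

In SI units: v = 18500 m/s.
ρ_i^0.36 = 474^0.36 = 9.189
d^0.8 = 685^0.8 = 185.6
v^0.4 = 18500^0.4 = 50.92
g^-0.22 = 8.87^-0.22 = 0.6187
(sin 80°)^0.33 = 0.9848^0.33 = 0.9950
D = 0.0756 × 9.189 × 185.6 × 50.92 × 0.6187 × 0.9950 = 4042 m
   = 4.042 km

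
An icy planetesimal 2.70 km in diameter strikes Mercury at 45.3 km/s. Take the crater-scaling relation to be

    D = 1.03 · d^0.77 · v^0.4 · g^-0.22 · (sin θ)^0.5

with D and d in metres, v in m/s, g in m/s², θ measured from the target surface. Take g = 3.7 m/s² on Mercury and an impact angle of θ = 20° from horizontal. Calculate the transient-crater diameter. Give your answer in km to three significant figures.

D ≈ 14.4 km

In SI units: d = 2700 m, v = 45300 m/s.
d^0.77 = 2700^0.77 = 438.7
v^0.4 = 45300^0.4 = 72.85
g^-0.22 = 3.7^-0.22 = 0.7499
(sin 20°)^0.5 = 0.3420^0.5 = 0.5848
D = 1.03 × 438.7 × 72.85 × 0.7499 × 0.5848 = 14436 m
   = 14.44 km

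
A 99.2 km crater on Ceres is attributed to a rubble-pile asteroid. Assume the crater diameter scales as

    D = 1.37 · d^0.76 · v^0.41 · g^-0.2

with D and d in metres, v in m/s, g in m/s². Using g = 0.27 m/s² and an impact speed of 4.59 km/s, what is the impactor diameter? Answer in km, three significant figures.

d ≈ 18.6 km

Rearranging for d: d = [D / (1.37 · 4590^0.41 · 0.27^-0.2)]^(1/0.76).
D = 99200 m.
4590^0.41 = 31.72
0.27^-0.2 = 1.299
Denominator = 1.37 × 31.72 × 1.299 = 56.45
D / 56.45 = 99200 / 56.45 = 1757
d = 1757^(1/0.76) = 1757^1.3158 = 18598 m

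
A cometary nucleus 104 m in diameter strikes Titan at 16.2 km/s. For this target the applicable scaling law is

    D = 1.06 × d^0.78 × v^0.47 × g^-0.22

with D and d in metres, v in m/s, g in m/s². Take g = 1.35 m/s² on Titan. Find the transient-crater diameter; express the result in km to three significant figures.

In SI units: v = 16200 m/s.
d^0.78 = 104^0.78 = 37.44
v^0.47 = 16200^0.47 = 95.16
g^-0.22 = 1.35^-0.22 = 0.9361
D = 1.06 × 37.44 × 95.16 × 0.9361 = 3535 m
   = 3.535 km

D ≈ 3.54 km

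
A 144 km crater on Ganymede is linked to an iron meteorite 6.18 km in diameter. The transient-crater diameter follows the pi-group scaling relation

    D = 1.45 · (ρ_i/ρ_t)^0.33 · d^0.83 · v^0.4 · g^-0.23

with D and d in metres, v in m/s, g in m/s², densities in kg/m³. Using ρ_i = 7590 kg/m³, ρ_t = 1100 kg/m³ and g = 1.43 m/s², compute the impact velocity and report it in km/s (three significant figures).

v ≈ 10.6 km/s

Rearranging for v: v = [D / (1.45 · (7590/1100)^0.33 · 6180^0.83 · 1.43^-0.23)]^(1/0.4).
D = 144000 m.
(7590/1100)^0.33 = 1.892
6180^0.83 = 1401
1.43^-0.23 = 0.9210
Denominator = 1.45 × 1.892 × 1401 × 0.9210 = 3540
D / 3540 = 144000 / 3540 = 40.68
v = 40.68^(1/0.4) = 40.68^2.5 = 10555 m/s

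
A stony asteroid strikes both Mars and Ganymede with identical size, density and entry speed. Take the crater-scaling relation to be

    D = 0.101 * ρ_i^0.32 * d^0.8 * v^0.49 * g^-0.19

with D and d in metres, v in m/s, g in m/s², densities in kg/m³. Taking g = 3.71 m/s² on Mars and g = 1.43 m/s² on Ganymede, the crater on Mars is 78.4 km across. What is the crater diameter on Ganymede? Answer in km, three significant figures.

D ≈ 94.0 km

All impactor-dependent factors cancel in the ratio, leaving D_Ganymede/D_Mars = (g_Ganymede/g_Mars)^-0.19.
(1.43/3.71)^-0.19 = 0.3854^-0.19 = 1.199
D_Ganymede = 1.199 × 78.4 km = 94.0 km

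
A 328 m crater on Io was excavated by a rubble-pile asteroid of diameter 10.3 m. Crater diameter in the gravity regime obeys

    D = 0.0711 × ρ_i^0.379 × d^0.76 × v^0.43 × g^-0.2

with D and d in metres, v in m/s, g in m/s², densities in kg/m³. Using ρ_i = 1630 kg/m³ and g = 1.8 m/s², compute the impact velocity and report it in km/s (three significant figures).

Rearranging for v: v = [D / (0.0711 · 1630^0.379 · 10.3^0.76 · 1.8^-0.2)]^(1/0.43).
1630^0.379 = 16.50
10.3^0.76 = 5.885
1.8^-0.2 = 0.8891
Denominator = 0.0711 × 16.50 × 5.885 × 0.8891 = 6.138
D / 6.138 = 328 / 6.138 = 53.44
v = 53.44^(1/0.43) = 53.44^2.3256 = 10431 m/s

v ≈ 10.4 km/s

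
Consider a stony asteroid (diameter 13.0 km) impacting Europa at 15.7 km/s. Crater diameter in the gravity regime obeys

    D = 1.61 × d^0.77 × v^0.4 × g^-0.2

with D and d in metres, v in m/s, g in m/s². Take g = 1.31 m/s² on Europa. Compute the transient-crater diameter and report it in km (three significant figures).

D ≈ 107 km

In SI units: d = 13000 m, v = 15700 m/s.
d^0.77 = 13000^0.77 = 1471
v^0.4 = 15700^0.4 = 47.68
g^-0.2 = 1.31^-0.2 = 0.9474
D = 1.61 × 1471 × 47.68 × 0.9474 = 1.070 × 10^5 m
   = 107.0 km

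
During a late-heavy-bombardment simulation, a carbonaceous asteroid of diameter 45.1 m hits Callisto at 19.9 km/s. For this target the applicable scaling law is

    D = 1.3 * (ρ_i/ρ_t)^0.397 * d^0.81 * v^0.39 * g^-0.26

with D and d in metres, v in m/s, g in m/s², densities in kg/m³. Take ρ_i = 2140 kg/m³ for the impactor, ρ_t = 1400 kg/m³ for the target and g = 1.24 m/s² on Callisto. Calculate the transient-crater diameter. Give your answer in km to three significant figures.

D ≈ 1.51 km

In SI units: v = 19900 m/s.
(ρ_i/ρ_t)^0.397 = (2140/1400)^0.397 = 1.183
d^0.81 = 45.1^0.81 = 21.87
v^0.39 = 19900^0.39 = 47.48
g^-0.26 = 1.24^-0.26 = 0.9456
D = 1.3 × 1.183 × 21.87 × 47.48 × 0.9456 = 1510 m
   = 1.510 km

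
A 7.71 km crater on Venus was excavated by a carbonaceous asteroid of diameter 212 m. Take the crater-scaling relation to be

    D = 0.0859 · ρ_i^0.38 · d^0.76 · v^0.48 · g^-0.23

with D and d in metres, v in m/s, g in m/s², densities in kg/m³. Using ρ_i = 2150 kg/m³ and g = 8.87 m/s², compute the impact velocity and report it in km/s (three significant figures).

v ≈ 28.3 km/s

Rearranging for v: v = [D / (0.0859 · 2150^0.38 · 212^0.76 · 8.87^-0.23)]^(1/0.48).
D = 7710 m.
2150^0.38 = 18.46
212^0.76 = 58.62
8.87^-0.23 = 0.6053
Denominator = 0.0859 × 18.46 × 58.62 × 0.6053 = 56.27
D / 56.27 = 7710 / 56.27 = 137.0
v = 137.0^(1/0.48) = 137.0^2.0833 = 28277 m/s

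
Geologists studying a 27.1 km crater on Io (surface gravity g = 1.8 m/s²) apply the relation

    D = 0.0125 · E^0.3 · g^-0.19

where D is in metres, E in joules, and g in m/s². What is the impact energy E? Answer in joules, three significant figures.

Rearranging: E = [D / (0.0125 · g^-0.19)]^(1/0.3).
D = 27100 m.
g^-0.19 = 1.8^-0.19 = 0.8943
D / (0.0125 × 0.8943) = 27100 / (0.01118) = 2.424 × 10^6
E = (2.424 × 10^6)^3.3333 = 1.912 × 10^21 J

E ≈ 1.91 × 10^21 J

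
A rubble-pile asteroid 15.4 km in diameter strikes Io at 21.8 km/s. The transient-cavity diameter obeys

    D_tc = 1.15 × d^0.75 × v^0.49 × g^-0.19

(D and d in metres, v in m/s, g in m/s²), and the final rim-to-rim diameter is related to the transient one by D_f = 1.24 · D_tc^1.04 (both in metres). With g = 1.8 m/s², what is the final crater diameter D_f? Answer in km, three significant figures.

D_f ≈ 383 km

In SI: d = 15400 m, v = 21800 m/s.
d^0.75 = 15400^0.75 = 1382
v^0.49 = 21800^0.49 = 133.6
g^-0.19 = 1.8^-0.19 = 0.8943
D_tc = 1.15 × 1382 × 133.6 × 0.8943 = 1.899 × 10^5 m
D_f = 1.24 × (1.899 × 10^5)^1.04 = 3.829 × 10^5 m
     = 382.9 km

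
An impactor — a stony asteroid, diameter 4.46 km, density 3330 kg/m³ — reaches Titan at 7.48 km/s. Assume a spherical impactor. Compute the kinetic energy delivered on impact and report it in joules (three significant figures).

d = 4460 m; v = 7480 m/s.
Mass m = (π/6) ρ d³ = (π/6) × 3330 × (4460)³ = 1.547 × 10^14 kg
E = ½ m v² = 0.5 × 1.547 × 10^14 × (7480)² = 4.328 × 10^21 J

E ≈ 4.33 × 10^21 J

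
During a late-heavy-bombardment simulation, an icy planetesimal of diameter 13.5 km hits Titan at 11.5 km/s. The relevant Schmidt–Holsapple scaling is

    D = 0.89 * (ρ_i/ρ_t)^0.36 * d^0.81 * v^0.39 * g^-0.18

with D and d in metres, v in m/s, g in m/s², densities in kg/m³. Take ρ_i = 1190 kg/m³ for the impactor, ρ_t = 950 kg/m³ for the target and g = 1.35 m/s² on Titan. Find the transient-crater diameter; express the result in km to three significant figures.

D ≈ 77.7 km

In SI units: d = 13500 m, v = 11500 m/s.
(ρ_i/ρ_t)^0.36 = (1190/950)^0.36 = 1.084
d^0.81 = 13500^0.81 = 2216
v^0.39 = 11500^0.39 = 38.34
g^-0.18 = 1.35^-0.18 = 0.9474
D = 0.89 × 1.084 × 2216 × 38.34 × 0.9474 = 77656 m
   = 77.66 km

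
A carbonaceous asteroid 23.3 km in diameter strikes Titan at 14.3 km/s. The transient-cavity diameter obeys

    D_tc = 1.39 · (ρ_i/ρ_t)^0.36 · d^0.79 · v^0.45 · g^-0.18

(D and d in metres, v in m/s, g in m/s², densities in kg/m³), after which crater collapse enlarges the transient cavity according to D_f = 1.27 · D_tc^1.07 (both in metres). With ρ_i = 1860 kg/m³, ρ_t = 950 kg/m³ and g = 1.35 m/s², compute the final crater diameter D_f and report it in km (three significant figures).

In SI: d = 23300 m, v = 14300 m/s.
(ρ_i/ρ_t)^0.36 = (1860/950)^0.36 = 1.274
d^0.79 = 23300^0.79 = 2820
v^0.45 = 14300^0.45 = 74.11
g^-0.18 = 1.35^-0.18 = 0.9474
D_tc = 1.39 × 1.274 × 2820 × 74.11 × 0.9474 = 3.506 × 10^5 m
D_f = 1.27 × (3.506 × 10^5)^1.07 = 1.088 × 10^6 m
     = 1088 km

D_f ≈ 1090 km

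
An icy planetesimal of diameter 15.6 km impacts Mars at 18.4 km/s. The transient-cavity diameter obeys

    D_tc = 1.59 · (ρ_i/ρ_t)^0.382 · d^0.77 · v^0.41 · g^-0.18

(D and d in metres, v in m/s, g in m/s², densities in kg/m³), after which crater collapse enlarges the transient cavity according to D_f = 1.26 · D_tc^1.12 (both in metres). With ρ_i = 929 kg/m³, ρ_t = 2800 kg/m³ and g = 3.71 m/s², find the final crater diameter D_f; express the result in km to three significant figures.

In SI: d = 15600 m, v = 18400 m/s.
(ρ_i/ρ_t)^0.382 = (929/2800)^0.382 = 0.6561
d^0.77 = 15600^0.77 = 1693
v^0.41 = 18400^0.41 = 56.05
g^-0.18 = 3.71^-0.18 = 0.7898
D_tc = 1.59 × 0.6561 × 1693 × 56.05 × 0.7898 = 78180 m
D_f = 1.26 × (78180)^1.12 = 3.807 × 10^5 m
     = 380.7 km

D_f ≈ 381 km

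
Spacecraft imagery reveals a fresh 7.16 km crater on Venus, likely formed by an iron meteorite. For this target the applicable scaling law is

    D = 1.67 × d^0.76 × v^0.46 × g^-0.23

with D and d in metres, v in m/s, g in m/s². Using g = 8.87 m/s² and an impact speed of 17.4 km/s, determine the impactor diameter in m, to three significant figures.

d ≈ 316 m

Rearranging for d: d = [D / (1.67 · 17400^0.46 · 8.87^-0.23)]^(1/0.76).
D = 7160 m.
17400^0.46 = 89.26
8.87^-0.23 = 0.6053
Denominator = 1.67 × 89.26 × 0.6053 = 90.23
D / 90.23 = 7160 / 90.23 = 79.35
d = 79.35^(1/0.76) = 79.35^1.3158 = 315.8 m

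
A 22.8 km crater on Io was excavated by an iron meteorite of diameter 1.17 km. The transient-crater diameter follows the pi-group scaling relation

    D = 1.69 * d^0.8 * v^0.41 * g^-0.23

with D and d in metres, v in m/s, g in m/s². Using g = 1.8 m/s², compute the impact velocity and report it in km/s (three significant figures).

Rearranging for v: v = [D / (1.69 · 1170^0.8 · 1.8^-0.23)]^(1/0.41).
D = 22800 m.
1170^0.8 = 284.8
1.8^-0.23 = 0.8735
Denominator = 1.69 × 284.8 × 0.8735 = 420.4
D / 420.4 = 22800 / 420.4 = 54.23
v = 54.23^(1/0.41) = 54.23^2.439 = 16975 m/s

v ≈ 17.0 km/s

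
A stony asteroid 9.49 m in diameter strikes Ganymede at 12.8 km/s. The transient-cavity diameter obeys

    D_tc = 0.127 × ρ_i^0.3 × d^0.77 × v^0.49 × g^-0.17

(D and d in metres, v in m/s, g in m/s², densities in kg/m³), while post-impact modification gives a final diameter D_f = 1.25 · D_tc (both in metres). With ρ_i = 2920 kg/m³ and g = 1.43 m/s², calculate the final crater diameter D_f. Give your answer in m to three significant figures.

v = 12800 m/s.
ρ_i^0.3 = 2920^0.3 = 10.96
d^0.77 = 9.49^0.77 = 5.656
v^0.49 = 12800^0.49 = 102.9
g^-0.17 = 1.43^-0.17 = 0.9410
D_tc = 0.127 × 10.96 × 5.656 × 102.9 × 0.9410 = 762.3 m
D_f = 1.25 × 762.3 = 952.9 m

D_f ≈ 953 m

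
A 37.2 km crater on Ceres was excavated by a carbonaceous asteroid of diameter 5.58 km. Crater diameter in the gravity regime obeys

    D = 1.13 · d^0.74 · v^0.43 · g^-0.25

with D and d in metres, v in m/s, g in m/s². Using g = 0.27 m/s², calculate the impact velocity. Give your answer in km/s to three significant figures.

v ≈ 5.34 km/s

Rearranging for v: v = [D / (1.13 · 5580^0.74 · 0.27^-0.25)]^(1/0.43).
D = 37200 m.
5580^0.74 = 592.3
0.27^-0.25 = 1.387
Denominator = 1.13 × 592.3 × 1.387 = 928.3
D / 928.3 = 37200 / 928.3 = 40.07
v = 40.07^(1/0.43) = 40.07^2.3256 = 5340 m/s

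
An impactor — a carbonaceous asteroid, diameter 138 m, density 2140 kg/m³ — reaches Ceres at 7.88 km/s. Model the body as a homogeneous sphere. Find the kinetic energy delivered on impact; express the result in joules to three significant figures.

v = 7880 m/s.
Mass m = (π/6) ρ d³ = (π/6) × 2140 × (138)³ = 2.945 × 10^9 kg
E = ½ m v² = 0.5 × 2.945 × 10^9 × (7880)² = 9.143 × 10^16 J

E ≈ 9.14 × 10^16 J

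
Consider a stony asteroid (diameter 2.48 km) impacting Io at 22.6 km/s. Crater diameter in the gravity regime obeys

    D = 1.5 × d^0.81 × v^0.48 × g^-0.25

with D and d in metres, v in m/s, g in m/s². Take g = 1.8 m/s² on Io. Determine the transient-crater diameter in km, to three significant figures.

In SI units: d = 2480 m, v = 22600 m/s.
d^0.81 = 2480^0.81 = 561.7
v^0.48 = 22600^0.48 = 123.0
g^-0.25 = 1.8^-0.25 = 0.8633
D = 1.5 × 561.7 × 123.0 × 0.8633 = 89467 m
   = 89.47 km

D ≈ 89.5 km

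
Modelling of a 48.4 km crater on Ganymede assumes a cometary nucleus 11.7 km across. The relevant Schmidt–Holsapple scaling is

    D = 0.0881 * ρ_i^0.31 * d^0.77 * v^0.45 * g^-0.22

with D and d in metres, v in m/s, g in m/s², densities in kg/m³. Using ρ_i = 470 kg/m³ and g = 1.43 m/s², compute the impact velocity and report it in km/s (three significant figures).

Rearranging for v: v = [D / (0.0881 · 470^0.31 · 11700^0.77 · 1.43^-0.22)]^(1/0.45).
D = 48400 m.
470^0.31 = 6.735
11700^0.77 = 1357
1.43^-0.22 = 0.9243
Denominator = 0.0881 × 6.735 × 1357 × 0.9243 = 744.2
D / 744.2 = 48400 / 744.2 = 65.04
v = 65.04^(1/0.45) = 65.04^2.2222 = 10697 m/s

v ≈ 10.7 km/s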